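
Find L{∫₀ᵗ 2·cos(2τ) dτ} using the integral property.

L{∫₀ᵗ f(τ)dτ} = F(s)/s with F(s) = 2s/(s² + 4), so the result is (2s/(s² + 4))/s = 2/(s² + 4)

Final answer: 2/(s² + 4)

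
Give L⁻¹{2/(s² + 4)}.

This is the form c·a/(s² + a²) with a = 2. L⁻¹ = sin(2t)

Final answer: sin(2t)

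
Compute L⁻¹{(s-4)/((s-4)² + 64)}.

Using frequency shift: L⁻¹{(s-a)/((s-a)² + b²)} = e^(at)cos(bt). Here a=4, b=8

Final answer: e^(4t)·cos(8t)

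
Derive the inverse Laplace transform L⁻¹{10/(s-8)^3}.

L⁻¹{n!/(s-a)^(n+1)} = t^n·e^(at) with n=2, a=8. So L⁻¹{2/(s-8)^3} = t^2·e^(8t), and L⁻¹{10/(s-8)^3} = (10/2)·t^2·e^(8t) = 5·t^2·e^(8t)

Final answer: 5·t^2·e^(8t)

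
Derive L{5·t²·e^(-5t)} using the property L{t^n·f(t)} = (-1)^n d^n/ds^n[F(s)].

L{e^(-5t)} = 1/(s+5). d/ds[1/(s+5)] = -1/(s+5)². d²/ds²[1/(s+5)] = 2/(s+5)³. So L{t²·e^(-5t)} = (-1)² · 2/(s+5)³ = 2/(s+5)³. Then L{5·t²·e^(-5t)} = 5·2/(s+5)³ = 10/(s+5)³

Final answer: 10/(s+5)³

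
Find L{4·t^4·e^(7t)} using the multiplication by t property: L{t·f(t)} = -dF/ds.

Using L{t^n·e^(at)} = n!/(s-a)^(n+1), L{t^4·e^(7t)} = 24/(s-7)^5, so L{4·t^4·e^(7t)} = 4·24/(s-7)^5 = 96/(s-7)^5

Final answer: 96/(s-7)^5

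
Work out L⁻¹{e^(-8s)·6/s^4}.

L⁻¹{6/s^4} = t^3. By the time shift theorem, L⁻¹{e^(-as)F(s)} = u(t-a)f(t-a) with a=8, so L⁻¹{e^(-8s)·6/s^4} = u(t-8)·(t-8)^3

Final answer: u(t-8)·(t-8)^3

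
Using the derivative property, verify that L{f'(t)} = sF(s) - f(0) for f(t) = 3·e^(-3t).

f'(t) = -9e^(-3t). Direct: L{f'(t)} = -9/(s+3). Property: s·3/(s+3) - 3 = (3s - 3(s+3))/(s+3) = -9/(s+3). ✓

Final answer: -9/(s+3)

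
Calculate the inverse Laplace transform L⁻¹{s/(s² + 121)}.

L⁻¹{s/(s² + 121)} = cos(11t)

Final answer: cos(11t)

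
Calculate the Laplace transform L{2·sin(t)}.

L{sin(ωt)} = ω/(s² + ω²), so L{sin(t)} = 1/(s² + 1). Then L{2·sin(t)} = 2·1/(s² + 1) = 2/(s² + 1)

Final answer: 2/(s² + 1)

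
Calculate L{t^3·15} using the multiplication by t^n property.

L{15} = 15/s. d^1/ds^1[1/s] = -1/s². d^2/ds^2[1/s] = 2/s^3. d^3/ds^3[1/s] = -6/s^4. So L{t^3} = (-1)^{3}·-6/s^4 = 6/s^4. Then L{t^3·15} = 15·6/s^4 = 90/s^4

Final answer: 90/s^4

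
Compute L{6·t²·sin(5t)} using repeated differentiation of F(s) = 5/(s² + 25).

F(s) = 5/(s² + 25). F'(s) = -10s/(s² + 25)². F''(s) = -10(25 - 3s²)/(s² + 25)³ = (30s² - 250)/(s² + 25)³. So L{t²·sin(5t)} = (-1)² F''(s) = (30s² - 250)/(s² + 25)³. Then L{6·t²·sin(5t)} = 6·(30s² - 250)/(s² + 25)³ = (180s² - 1500)/(s² + 25)³

Final answer: (180s² - 1500)/(s² + 25)³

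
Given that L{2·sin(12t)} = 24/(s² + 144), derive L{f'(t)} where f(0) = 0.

L{f'(t)} = s·F(s) - f(0) = s·24/(s² + 144) - 0 = 24s/(s² + 144)

Final answer: 24s/(s² + 144)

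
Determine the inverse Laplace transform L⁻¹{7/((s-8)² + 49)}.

Using frequency shift, L⁻¹{7/((s-8)² + 49)} = e^(8t)·sin(7t)

Final answer: e^(8t)·sin(7t)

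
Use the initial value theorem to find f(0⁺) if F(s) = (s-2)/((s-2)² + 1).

f(0⁺) = lim_{s→∞} sF(s) = lim_{s→∞} s(s-2)/((s-2)² + 1) = 1

Final answer: 1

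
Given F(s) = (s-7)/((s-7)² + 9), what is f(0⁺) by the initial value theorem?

f(0⁺) = lim_{s→∞} sF(s) = lim_{s→∞} s(s-7)/((s-7)² + 9) = 1

Final answer: 1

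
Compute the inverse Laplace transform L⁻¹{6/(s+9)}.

L⁻¹{1/(s-a)} = e^(at), so L⁻¹{1/(s+9)} = e^(-9t), and L⁻¹{6/(s+9)} = 6·e^(-9t)

Final answer: 6·e^(-9t)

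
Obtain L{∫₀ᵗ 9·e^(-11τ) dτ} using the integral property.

L{∫₀ᵗ f(τ)dτ} = F(s)/s with F(s) = 9/(s+11), so L{∫₀ᵗ 9·e^(-11τ) dτ} = 9/(s(s+11))

Final answer: 9/(s(s+11))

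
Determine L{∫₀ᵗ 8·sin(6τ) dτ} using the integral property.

L{∫₀ᵗ f(τ)dτ} = F(s)/s with F(s) = 48/(s² + 36), so the result is (48/(s² + 36))/s = 48/(s(s² + 36))

Final answer: 48/(s(s² + 36))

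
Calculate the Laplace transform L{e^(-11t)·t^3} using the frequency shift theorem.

L{e^(at)·t^n} = n!/(s-a)^(n+1), so L{e^(-11t)·t^3} = 6/(s+11)^4

Final answer: 6/(s+11)^4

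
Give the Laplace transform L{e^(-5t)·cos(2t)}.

L{e^(at)·cos(ωt)} = (s-a)/((s-a)² + ω²), so L{e^(-5t)·cos(2t)} = (s+5)/((s+5)² + 4)

Final answer: (s+5)/((s+5)² + 4)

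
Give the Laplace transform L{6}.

L{6} = 6 · L{1} = 6/s

Final answer: 6/s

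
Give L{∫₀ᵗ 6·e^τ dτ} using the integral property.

L{∫₀ᵗ f(τ)dτ} = F(s)/s with F(s) = 6/(s-1), so L{∫₀ᵗ 6·e^τ dτ} = 6/(s(s-1))

Final answer: 6/(s(s-1))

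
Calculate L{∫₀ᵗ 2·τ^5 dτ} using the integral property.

L{∫₀ᵗ f(τ)dτ} = F(s)/s with f(t) = 2t^5. F(s) = 240/s^6, so L{∫₀ᵗ 2·τ^5 dτ} = (240/s^6)/s = 240/s^7. (Check: ∫₀ᵗ 2·τ^5 dτ = 2t^6/6.)

Final answer: 240/s^7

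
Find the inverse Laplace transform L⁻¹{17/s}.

L⁻¹{c/s} = c, so L⁻¹{17/s} = 17

Final answer: 17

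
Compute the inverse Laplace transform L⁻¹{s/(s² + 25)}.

L⁻¹{s/(s² + 25)} = cos(5t)

Final answer: cos(5t)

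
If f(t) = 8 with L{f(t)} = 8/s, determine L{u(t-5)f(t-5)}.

Time shift theorem: L{u(t-a)f(t-a)} = e^(-as)F(s). Here a=5, F(s) = 8/s, so L{u(t-5)f(t-5)} = e^(-5s)·8/s

Final answer: e^(-5s)·8/s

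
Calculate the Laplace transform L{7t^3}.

L{7t^3} = 7 · L{t^3} = 7 · 6/s^4 = 42/s^4

Final answer: 42/s^4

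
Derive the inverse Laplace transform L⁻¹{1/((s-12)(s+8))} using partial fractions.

Decompose: A/(s-12) + B/(s+8). A = 1/20, B = -1/20. f(t) = (e^(12t) - e^(-8t))/20

Final answer: (e^(12t) - e^(-8t))/20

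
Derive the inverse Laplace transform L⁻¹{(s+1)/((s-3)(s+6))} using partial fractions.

Using partial fractions, f(t) = (4e^(3t) + 5e^(-6t))/9

Final answer: (4e^(3t) + 5e^(-6t))/9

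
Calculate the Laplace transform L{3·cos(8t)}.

L{cos(ωt)} = s/(s² + ω²), so L{cos(8t)} = s/(s² + 64). Then L{3·cos(8t)} = 3·s/(s² + 64) = 3s/(s² + 64)

Final answer: 3s/(s² + 64)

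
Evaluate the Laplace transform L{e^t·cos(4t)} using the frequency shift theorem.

Frequency shift: L{e^(at)f(t)} = F(s-a). L{e^t·cos(4t)} = (s-1)/((s-1)² + 16)

Final answer: (s-1)/((s-1)² + 16)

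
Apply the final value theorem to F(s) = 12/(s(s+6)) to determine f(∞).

f(∞) = lim_{s→0} s·12/(s(s+6)) = lim_{s→0} 12/(s+6) = 12/6 = 2

Final answer: 2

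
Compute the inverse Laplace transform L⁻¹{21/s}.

L⁻¹{c/s} = c, so L⁻¹{21/s} = 21

Final answer: 21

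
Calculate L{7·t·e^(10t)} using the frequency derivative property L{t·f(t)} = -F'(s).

L{e^(10t)} = 1/(s-10). By frequency derivative: L{t·e^(10t)} = -d/ds[1/(s-10)] = -(-1)/(s-10)² = 1/(s-10)². Then L{7·t·e^(10t)} = 7·1/(s-10)² = 7/(s-10)²

Final answer: 7/(s-10)²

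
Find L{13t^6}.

L{t^n} = n!/s^(n+1). So L{13t^6} = 13·6!/s^7 = 9360/s^7

Final answer: 9360/s^7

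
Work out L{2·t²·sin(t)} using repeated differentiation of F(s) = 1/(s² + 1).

F(s) = 1/(s² + 1). F'(s) = -2s/(s² + 1)². F''(s) = -2(1 - 3s²)/(s² + 1)³ = (6s² - 2)/(s² + 1)³. So L{t²·sin(t)} = (-1)² F''(s) = (6s² - 2)/(s² + 1)³. Then L{2·t²·sin(t)} = 2·(6s² - 2)/(s² + 1)³ = (12s² - 4)/(s² + 1)³

Final answer: (12s² - 4)/(s² + 1)³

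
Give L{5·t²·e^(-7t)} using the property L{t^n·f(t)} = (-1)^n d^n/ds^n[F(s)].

L{e^(-7t)} = 1/(s+7). d/ds[1/(s+7)] = -1/(s+7)². d²/ds²[1/(s+7)] = 2/(s+7)³. So L{t²·e^(-7t)} = (-1)² · 2/(s+7)³ = 2/(s+7)³. Then L{5·t²·e^(-7t)} = 5·2/(s+7)³ = 10/(s+7)³

Final answer: 10/(s+7)³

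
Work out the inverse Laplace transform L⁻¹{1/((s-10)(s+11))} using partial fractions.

Decompose: A/(s-10) + B/(s+11). A = 1/21, B = -1/21. f(t) = (e^(10t) - e^(-11t))/21

Final answer: (e^(10t) - e^(-11t))/21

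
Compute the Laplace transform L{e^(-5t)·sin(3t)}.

L{e^(at)·sin(ωt)} = ω/((s-a)² + ω²), so L{e^(-5t)·sin(3t)} = 3/((s+5)² + 9)

Final answer: 3/((s+5)² + 9)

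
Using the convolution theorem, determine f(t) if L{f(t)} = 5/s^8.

5/s^8 = (5/s)·(1/s^7) = L{5}·L{t^6/720}. By convolution, f(t) = 5*t^6/720 = ∫₀ᵗ 5·τ^6/720 dτ = 5·t^7/5040

Final answer: 5·t^7/5040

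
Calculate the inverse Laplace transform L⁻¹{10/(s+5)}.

L⁻¹{1/(s-a)} = e^(at), so L⁻¹{1/(s+5)} = e^(-5t), and L⁻¹{10/(s+5)} = 10·e^(-5t)

Final answer: 10·e^(-5t)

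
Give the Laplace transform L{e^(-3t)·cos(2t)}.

L{e^(at)·cos(ωt)} = (s-a)/((s-a)² + ω²), so L{e^(-3t)·cos(2t)} = (s+3)/((s+3)² + 4)

Final answer: (s+3)/((s+3)² + 4)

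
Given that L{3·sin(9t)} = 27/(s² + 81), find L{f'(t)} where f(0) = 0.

L{f'(t)} = s·F(s) - f(0) = s·27/(s² + 81) - 0 = 27s/(s² + 81)

Final answer: 27s/(s² + 81)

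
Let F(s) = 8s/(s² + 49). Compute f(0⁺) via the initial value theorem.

f(0⁺) = lim_{s→∞} s·8s/(s² + 49) = lim_{s→∞} 8s²/(s² + 49) = 8

Final answer: 8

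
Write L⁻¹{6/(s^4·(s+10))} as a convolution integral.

6/(s^4·(s+10)) = (6/s^4)·(1/(s+10)) = L{t^3}·L{e^(-10t)}. So f(t) = t^3*e^(-10t) = ∫₀ᵗ τ^3·e^(-10(t-τ)) dτ

Final answer: ∫₀ᵗ τ^3·e^(-10(t-τ)) dτ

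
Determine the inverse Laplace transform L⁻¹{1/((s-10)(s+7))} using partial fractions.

Decompose: A/(s-10) + B/(s+7). A = 1/17, B = -1/17. f(t) = (e^(10t) - e^(-7t))/17

Final answer: (e^(10t) - e^(-7t))/17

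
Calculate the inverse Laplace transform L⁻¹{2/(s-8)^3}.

L⁻¹{n!/(s-a)^(n+1)} = t^n·e^(at), so L⁻¹{2/(s-8)^3} = t^2·e^(8t)

Final answer: t^2·e^(8t)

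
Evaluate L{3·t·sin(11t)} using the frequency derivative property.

L{sin(11t)} = 11/(s² + 121). By L{t·f(t)} = -F'(s): -d/ds[11/(s² + 121)] = -(11)·(-2s)/(s² + 121)² = 22s/(s² + 121)². Then L{3·t·sin(11t)} = 3·22s/(s² + 121)² = 66s/(s² + 121)²

Final answer: 66s/(s² + 121)²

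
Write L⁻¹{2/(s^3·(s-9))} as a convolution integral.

2/(s^3·(s-9)) = (2/s^3)·(1/(s-9)) = L{t^2}·L{e^(9t)}. So f(t) = t^2*e^(9t) = ∫₀ᵗ τ^2·e^(9(t-τ)) dτ

Final answer: ∫₀ᵗ τ^2·e^(9(t-τ)) dτ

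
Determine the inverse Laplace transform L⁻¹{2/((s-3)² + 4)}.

Using frequency shift, L⁻¹{2/((s-3)² + 4)} = e^(3t)·sin(2t)

Final answer: e^(3t)·sin(2t)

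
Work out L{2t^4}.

L{t^n} = n!/s^(n+1). So L{2t^4} = 2·4!/s^5 = 48/s^5

Final answer: 48/s^5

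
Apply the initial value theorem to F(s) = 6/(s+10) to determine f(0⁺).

f(0⁺) = lim_{s→∞} s·6/(s+10) = lim_{s→∞} 6s/(s+10) = 6

Final answer: 6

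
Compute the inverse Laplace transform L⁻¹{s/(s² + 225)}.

L⁻¹{s/(s² + 225)} = cos(15t)

Final answer: cos(15t)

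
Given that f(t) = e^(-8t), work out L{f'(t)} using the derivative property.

f(0) = 1, F(s) = 1/(s+8). L{f'(t)} = s·F(s) - f(0) = s/(s+8) - 1 = (s - (s+8))/(s+8) = -8/(s+8)

Final answer: -8/(s+8)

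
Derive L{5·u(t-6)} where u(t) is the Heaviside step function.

L{u(t-a)} = e^(-as)/s. Here a=6, so L{u(t-6)} = e^(-6s)/s, and L{5·u(t-6)} = 5·e^(-6s)/s

Final answer: 5·e^(-6s)/s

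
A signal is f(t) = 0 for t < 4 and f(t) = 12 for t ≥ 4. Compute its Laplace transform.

f(t) = 12·u(t-4). L{u(t-4)} = e^(-4s)/s, so L{f(t)} = 12·e^(-4s)/s

Final answer: 12·e^(-4s)/s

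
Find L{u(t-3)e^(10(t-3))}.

u(t-a)f(t-a) with f(t)=e^(10t). L{e^(10t)} = 1/(s-10). By time shift: e^(-3s)/(s-10)

Final answer: e^(-3s)/(s-10)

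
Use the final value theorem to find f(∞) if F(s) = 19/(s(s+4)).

f(∞) = lim_{s→0} s·19/(s(s+4)) = lim_{s→0} 19/(s+4) = 19/4 = 19/4

Final answer: 19/4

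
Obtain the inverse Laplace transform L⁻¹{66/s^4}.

L⁻¹{n!/s^(n+1)} = t^n with n=3. So L⁻¹{6/s^4} = t^3, and L⁻¹{66/s^4} = (66/6)·t^3 = 11·t^3

Final answer: 11·t^3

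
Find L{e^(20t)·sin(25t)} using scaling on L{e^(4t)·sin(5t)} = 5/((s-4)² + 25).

Scaling with a=5: L{e^(20t)·sin(25t)} = (1/5) · 5/((s/5-4)² + 25). Simplifying: 25/((s-20)² + 625)

Final answer: 25/((s-20)² + 625)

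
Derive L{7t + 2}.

L{7t + 2} = 7·L{t} + 2·L{1} = 7/s² + 2/s

Final answer: 7/s² + 2/s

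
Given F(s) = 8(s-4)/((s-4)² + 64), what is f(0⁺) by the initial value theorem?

f(0⁺) = lim_{s→∞} sF(s) = lim_{s→∞} 8s(s-4)/((s-4)² + 64) = 8

Final answer: 8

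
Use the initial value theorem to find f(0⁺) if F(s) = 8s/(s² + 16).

f(0⁺) = lim_{s→∞} s·8s/(s² + 16) = lim_{s→∞} 8s²/(s² + 16) = 8

Final answer: 8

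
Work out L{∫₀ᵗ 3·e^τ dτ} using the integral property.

L{∫₀ᵗ f(τ)dτ} = F(s)/s with F(s) = 3/(s-1), so L{∫₀ᵗ 3·e^τ dτ} = 3/(s(s-1))

Final answer: 3/(s(s-1))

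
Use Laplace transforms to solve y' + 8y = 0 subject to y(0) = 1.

L{y'} + 8L{y} = 0. sY - 1 + 8Y = 0. Y(s+8) = 1. Y = 1/(s+8)

Final answer: y(t) = e^(-8t)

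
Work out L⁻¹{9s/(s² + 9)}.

This is the form c·s/(s² + a²) with a = 3, c = 9. L⁻¹ = 9·cos(3t)

Final answer: 9·cos(3t)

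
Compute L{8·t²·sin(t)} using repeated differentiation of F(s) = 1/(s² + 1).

F(s) = 1/(s² + 1). F'(s) = -2s/(s² + 1)². F''(s) = -2(1 - 3s²)/(s² + 1)³ = (6s² - 2)/(s² + 1)³. So L{t²·sin(t)} = (-1)² F''(s) = (6s² - 2)/(s² + 1)³. Then L{8·t²·sin(t)} = 8·(6s² - 2)/(s² + 1)³ = (48s² - 16)/(s² + 1)³

Final answer: (48s² - 16)/(s² + 1)³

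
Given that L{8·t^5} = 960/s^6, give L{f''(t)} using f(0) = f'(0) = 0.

L{f''(t)} = s²F(s) - sf(0) - f'(0) = s²·960/s^6 - 0 - 0 = 960/s^4

Final answer: 960/s^4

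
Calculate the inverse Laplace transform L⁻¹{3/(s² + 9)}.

L⁻¹{3/(s² + 9)} = sin(3t)

Final answer: sin(3t)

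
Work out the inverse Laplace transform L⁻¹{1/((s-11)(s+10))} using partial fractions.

Decompose: A/(s-11) + B/(s+10). A = 1/21, B = -1/21. f(t) = (e^(11t) - e^(-10t))/21

Final answer: (e^(11t) - e^(-10t))/21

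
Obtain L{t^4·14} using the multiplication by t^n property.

L{14} = 14/s. d^1/ds^1[1/s] = -1/s². d^2/ds^2[1/s] = 2/s^3. d^3/ds^3[1/s] = -6/s^4. d^4/ds^4[1/s] = 24/s^5. So L{t^4} = (-1)^{4}·24/s^5 = 24/s^5. Then L{t^4·14} = 14·24/s^5 = 336/s^5

Final answer: 336/s^5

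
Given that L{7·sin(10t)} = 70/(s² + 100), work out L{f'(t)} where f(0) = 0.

L{f'(t)} = s·F(s) - f(0) = s·70/(s² + 100) - 0 = 70s/(s² + 100)

Final answer: 70s/(s² + 100)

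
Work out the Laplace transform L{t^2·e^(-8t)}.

L{t^n·e^(at)} = n!/(s-a)^(n+1), so L{t^2·e^(-8t)} = 2/(s+8)^3

Final answer: 2/(s+8)^3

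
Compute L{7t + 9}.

L{7t + 9} = 7·L{t} + 9·L{1} = 7/s² + 9/s

Final answer: 7/s² + 9/s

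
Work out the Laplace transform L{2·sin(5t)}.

L{sin(ωt)} = ω/(s² + ω²), so L{sin(5t)} = 5/(s² + 25). Then L{2·sin(5t)} = 2·5/(s² + 25) = 10/(s² + 25)

Final answer: 10/(s² + 25)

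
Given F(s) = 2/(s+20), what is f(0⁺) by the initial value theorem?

f(0⁺) = lim_{s→∞} s·2/(s+20) = lim_{s→∞} 2s/(s+20) = 2

Final answer: 2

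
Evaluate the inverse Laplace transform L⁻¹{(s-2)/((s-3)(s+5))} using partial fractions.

Using partial fractions, f(t) = (e^(3t) + 7e^(-5t))/8

Final answer: (e^(3t) + 7e^(-5t))/8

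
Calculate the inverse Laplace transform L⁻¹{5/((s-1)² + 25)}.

Using frequency shift, L⁻¹{5/((s-1)² + 25)} = e^t·sin(5t)

Final answer: e^t·sin(5t)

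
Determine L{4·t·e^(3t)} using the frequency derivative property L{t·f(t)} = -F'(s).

L{e^(3t)} = 1/(s-3). By frequency derivative: L{t·e^(3t)} = -d/ds[1/(s-3)] = -(-1)/(s-3)² = 1/(s-3)². Then L{4·t·e^(3t)} = 4·1/(s-3)² = 4/(s-3)²

Final answer: 4/(s-3)²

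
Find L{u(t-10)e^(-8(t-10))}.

u(t-a)f(t-a) with f(t)=e^(-8t). L{e^(-8t)} = 1/(s+8). By time shift: e^(-10s)/(s+8)

Final answer: e^(-10s)/(s+8)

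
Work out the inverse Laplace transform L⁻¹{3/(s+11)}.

L⁻¹{1/(s-a)} = e^(at), so L⁻¹{1/(s+11)} = e^(-11t), and L⁻¹{3/(s+11)} = 3·e^(-11t)

Final answer: 3·e^(-11t)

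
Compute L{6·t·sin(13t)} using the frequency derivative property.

L{sin(13t)} = 13/(s² + 169). By L{t·f(t)} = -F'(s): -d/ds[13/(s² + 169)] = -(13)·(-2s)/(s² + 169)² = 26s/(s² + 169)². Then L{6·t·sin(13t)} = 6·26s/(s² + 169)² = 156s/(s² + 169)²

Final answer: 156s/(s² + 169)²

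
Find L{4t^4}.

L{t^n} = n!/s^(n+1). So L{4t^4} = 4·4!/s^5 = 96/s^5

Final answer: 96/s^5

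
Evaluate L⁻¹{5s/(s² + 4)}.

This is the form c·s/(s² + a²) with a = 2, c = 5. L⁻¹ = 5·cos(2t)

Final answer: 5·cos(2t)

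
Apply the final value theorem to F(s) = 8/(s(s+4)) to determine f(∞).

f(∞) = lim_{s→0} s·8/(s(s+4)) = lim_{s→0} 8/(s+4) = 8/4 = 2

Final answer: 2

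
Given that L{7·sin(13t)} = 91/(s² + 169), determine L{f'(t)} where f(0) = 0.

L{f'(t)} = s·F(s) - f(0) = s·91/(s² + 169) - 0 = 91s/(s² + 169)

Final answer: 91s/(s² + 169)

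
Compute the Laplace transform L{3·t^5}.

L{t^n} = n!/s^(n+1), so L{t^5} = 120/s^6. Then L{3·t^5} = 3·120/s^6 = 360/s^6

Final answer: 360/s^6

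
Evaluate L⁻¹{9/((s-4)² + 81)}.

Form: b/((s-a)² + b²) → e^(at)sin(bt). With a=4, b=9

Final answer: e^(4t)·sin(9t)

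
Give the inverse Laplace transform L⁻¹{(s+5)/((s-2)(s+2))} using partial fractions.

Using partial fractions, f(t) = (7e^(2t) - 3e^(-2t))/4

Final answer: (7e^(2t) - 3e^(-2t))/4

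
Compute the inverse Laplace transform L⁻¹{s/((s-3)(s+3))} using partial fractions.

Using partial fractions, f(t) = (3e^(3t) + 3e^(-3t))/6

Final answer: (3e^(3t) + 3e^(-3t))/6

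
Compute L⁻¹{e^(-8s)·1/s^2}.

L⁻¹{1/s^2} = t. By the time shift theorem, L⁻¹{e^(-as)F(s)} = u(t-a)f(t-a) with a=8, so L⁻¹{e^(-8s)·1/s^2} = u(t-8)·(t-8)

Final answer: u(t-8)·(t-8)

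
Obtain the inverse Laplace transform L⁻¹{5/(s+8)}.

L⁻¹{1/(s-a)} = e^(at), so L⁻¹{1/(s+8)} = e^(-8t), and L⁻¹{5/(s+8)} = 5·e^(-8t)

Final answer: 5·e^(-8t)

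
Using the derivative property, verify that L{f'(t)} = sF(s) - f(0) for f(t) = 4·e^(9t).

f'(t) = 36e^(9t). Direct: L{f'(t)} = 36/(s-9). Property: s·4/(s-9) - 4 = (4s - 4(s-9))/(s-9) = 36/(s-9). ✓

Final answer: 36/(s-9)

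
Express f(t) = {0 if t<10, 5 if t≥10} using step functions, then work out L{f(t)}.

f(t) = 5·u(t-10). L{u(t-10)} = e^(-10s)/s, so L{f(t)} = 5·e^(-10s)/s

Final answer: 5·e^(-10s)/s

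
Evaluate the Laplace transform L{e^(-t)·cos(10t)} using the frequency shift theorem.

Frequency shift: L{e^(at)f(t)} = F(s-a). L{e^(-t)·cos(10t)} = (s+1)/((s+1)² + 100)

Final answer: (s+1)/((s+1)² + 100)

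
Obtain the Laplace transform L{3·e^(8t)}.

L{e^(at)} = 1/(s-a), so L{e^(8t)} = 1/(s-8). Then L{3·e^(8t)} = 3/(s-8)

Final answer: 3/(s-8)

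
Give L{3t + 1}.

L{3t + 1} = 3·L{t} + L{1} = 3/s² + 1/s

Final answer: 3/s² + 1/s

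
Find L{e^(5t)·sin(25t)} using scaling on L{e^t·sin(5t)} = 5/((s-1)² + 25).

Scaling with a=5: L{e^(5t)·sin(25t)} = (1/5) · 5/((s/5-1)² + 25). Simplifying: 25/((s-5)² + 625)

Final answer: 25/((s-5)² + 625)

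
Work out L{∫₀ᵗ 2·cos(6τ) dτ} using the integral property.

L{∫₀ᵗ f(τ)dτ} = F(s)/s with F(s) = 2s/(s² + 36), so the result is (2s/(s² + 36))/s = 2/(s² + 36)

Final answer: 2/(s² + 36)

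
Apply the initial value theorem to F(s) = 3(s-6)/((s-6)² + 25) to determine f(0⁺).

f(0⁺) = lim_{s→∞} sF(s) = lim_{s→∞} 3s(s-6)/((s-6)² + 25) = 3

Final answer: 3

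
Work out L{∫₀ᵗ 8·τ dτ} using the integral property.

L{∫₀ᵗ f(τ)dτ} = F(s)/s with f(t) = 8t. F(s) = 8/s^2, so L{∫₀ᵗ 8·τ dτ} = (8/s^2)/s = 8/s^3. (Check: ∫₀ᵗ 8·τ dτ = 8t^2/2.)

Final answer: 8/s^3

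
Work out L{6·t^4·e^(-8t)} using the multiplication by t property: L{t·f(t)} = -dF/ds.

Using L{t^n·e^(at)} = n!/(s-a)^(n+1), L{t^4·e^(-8t)} = 24/(s+8)^5, so L{6·t^4·e^(-8t)} = 6·24/(s+8)^5 = 144/(s+8)^5

Final answer: 144/(s+8)^5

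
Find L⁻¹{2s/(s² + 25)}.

This is the form c·s/(s² + a²) with a = 5, c = 2. L⁻¹ = 2·cos(5t)

Final answer: 2·cos(5t)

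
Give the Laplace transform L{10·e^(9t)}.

L{e^(at)} = 1/(s-a), so L{e^(9t)} = 1/(s-9). Then L{10·e^(9t)} = 10/(s-9)

Final answer: 10/(s-9)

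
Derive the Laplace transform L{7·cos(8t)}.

L{cos(ωt)} = s/(s² + ω²), so L{cos(8t)} = s/(s² + 64). Then L{7·cos(8t)} = 7·s/(s² + 64) = 7s/(s² + 64)

Final answer: 7s/(s² + 64)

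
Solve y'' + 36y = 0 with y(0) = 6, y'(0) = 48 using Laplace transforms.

L{y''} + 36L{y} = 0. s²Y - 6s - 48 + 36Y = 0. Y(s² + 36) = 6s + 48. Y = (6s + 48)/(s² + 36). Inverting: y(t) = 6cos(6t) + 8sin(6t)

Final answer: y(t) = 6cos(6t) + 8sin(6t)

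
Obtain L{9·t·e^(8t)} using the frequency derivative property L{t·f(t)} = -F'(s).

L{e^(8t)} = 1/(s-8). By frequency derivative: L{t·e^(8t)} = -d/ds[1/(s-8)] = -(-1)/(s-8)² = 1/(s-8)². Then L{9·t·e^(8t)} = 9·1/(s-8)² = 9/(s-8)²

Final answer: 9/(s-8)²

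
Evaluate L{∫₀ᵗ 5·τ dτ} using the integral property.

L{∫₀ᵗ f(τ)dτ} = F(s)/s with f(t) = 5t. F(s) = 5/s^2, so L{∫₀ᵗ 5·τ dτ} = (5/s^2)/s = 5/s^3. (Check: ∫₀ᵗ 5·τ dτ = 5t^2/2.)

Final answer: 5/s^3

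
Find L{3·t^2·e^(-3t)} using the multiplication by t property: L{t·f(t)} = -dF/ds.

Using L{t^n·e^(at)} = n!/(s-a)^(n+1), L{t^2·e^(-3t)} = 2/(s+3)^3, so L{3·t^2·e^(-3t)} = 3·2/(s+3)^3 = 6/(s+3)^3

Final answer: 6/(s+3)^3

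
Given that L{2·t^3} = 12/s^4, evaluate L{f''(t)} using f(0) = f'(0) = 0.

L{f''(t)} = s²F(s) - sf(0) - f'(0) = s²·12/s^4 - 0 - 0 = 12/s^2

Final answer: 12/s^2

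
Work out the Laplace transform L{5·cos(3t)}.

L{cos(ωt)} = s/(s² + ω²), so L{cos(3t)} = s/(s² + 9). Then L{5·cos(3t)} = 5·s/(s² + 9) = 5s/(s² + 9)

Final answer: 5s/(s² + 9)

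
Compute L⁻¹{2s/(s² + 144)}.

This is the form c·s/(s² + a²) with a = 12, c = 2. L⁻¹ = 2·cos(12t)

Final answer: 2·cos(12t)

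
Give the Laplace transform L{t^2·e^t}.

L{t^n·e^(at)} = n!/(s-a)^(n+1), so L{t^2·e^t} = 2/(s-1)^3

Final answer: 2/(s-1)^3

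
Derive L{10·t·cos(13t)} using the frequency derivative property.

L{cos(13t)} = s/(s² + 169). Derivative: d/ds[s/(s² + 169)] = [(s² + 169) - s·2s]/(s² + 169)² = (169 - s²)/(s² + 169)². So L{t·cos(13t)} = -F'(s) = (s² - 169)/(s² + 169)². Then L{10·t·cos(13t)} = 10·(s² - 169)/(s² + 169)²

Final answer: 10·(s² - 169)/(s² + 169)²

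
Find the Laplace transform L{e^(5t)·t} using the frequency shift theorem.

L{e^(at)·t^n} = n!/(s-a)^(n+1), so L{e^(5t)·t} = 1/(s-5)^2

Final answer: 1/(s-5)^2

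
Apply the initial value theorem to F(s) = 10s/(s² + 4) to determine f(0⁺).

f(0⁺) = lim_{s→∞} s·10s/(s² + 4) = lim_{s→∞} 10s²/(s² + 4) = 10

Final answer: 10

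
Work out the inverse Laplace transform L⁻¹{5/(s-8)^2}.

L⁻¹{n!/(s-a)^(n+1)} = t^n·e^(at) with n=1, a=8. So L⁻¹{1/(s-8)^2} = t·e^(8t), and L⁻¹{5/(s-8)^2} = (5/1)·t·e^(8t) = 5·t·e^(8t)

Final answer: 5·t·e^(8t)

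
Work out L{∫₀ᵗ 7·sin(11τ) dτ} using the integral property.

L{∫₀ᵗ f(τ)dτ} = F(s)/s with F(s) = 77/(s² + 121), so the result is (77/(s² + 121))/s = 77/(s(s² + 121))

Final answer: 77/(s(s² + 121))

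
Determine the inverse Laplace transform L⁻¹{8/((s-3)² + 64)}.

Using frequency shift, L⁻¹{8/((s-3)² + 64)} = e^(3t)·sin(8t)

Final answer: e^(3t)·sin(8t)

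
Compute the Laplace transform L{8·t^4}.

L{t^n} = n!/s^(n+1), so L{t^4} = 24/s^5. Then L{8·t^4} = 8·24/s^5 = 192/s^5

Final answer: 192/s^5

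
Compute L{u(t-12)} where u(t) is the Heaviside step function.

L{u(t-a)} = e^(-as)/s. Here a=12, so L{u(t-12)} = e^(-12s)/s

Final answer: e^(-12s)/s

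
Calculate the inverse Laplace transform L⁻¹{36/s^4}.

L⁻¹{n!/s^(n+1)} = t^n with n=3. So L⁻¹{6/s^4} = t^3, and L⁻¹{36/s^4} = (36/6)·t^3 = 6·t^3

Final answer: 6·t^3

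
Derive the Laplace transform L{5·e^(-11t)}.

L{e^(at)} = 1/(s-a), so L{e^(-11t)} = 1/(s+11). Then L{5·e^(-11t)} = 5/(s+11)

Final answer: 5/(s+11)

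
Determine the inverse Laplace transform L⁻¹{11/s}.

L⁻¹{c/s} = c, so L⁻¹{11/s} = 11

Final answer: 11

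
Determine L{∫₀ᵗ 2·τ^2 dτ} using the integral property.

L{∫₀ᵗ f(τ)dτ} = F(s)/s with f(t) = 2t^2. F(s) = 4/s^3, so L{∫₀ᵗ 2·τ^2 dτ} = (4/s^3)/s = 4/s^4. (Check: ∫₀ᵗ 2·τ^2 dτ = 2t^3/3.)

Final answer: 4/s^4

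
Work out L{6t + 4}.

L{6t + 4} = 6·L{t} + 4·L{1} = 6/s² + 4/s

Final answer: 6/s² + 4/s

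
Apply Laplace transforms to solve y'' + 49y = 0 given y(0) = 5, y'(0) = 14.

L{y''} + 49L{y} = 0. s²Y - 5s - 14 + 49Y = 0. Y(s² + 49) = 5s + 14. Y = (5s + 14)/(s² + 49). Inverting: y(t) = 5cos(7t) + 2sin(7t)

Final answer: y(t) = 5cos(7t) + 2sin(7t)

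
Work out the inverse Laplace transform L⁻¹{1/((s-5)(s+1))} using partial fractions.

Decompose: A/(s-5) + B/(s+1). A = 1/6, B = -1/6. f(t) = (e^(5t) - e^(-t))/6

Final answer: (e^(5t) - e^(-t))/6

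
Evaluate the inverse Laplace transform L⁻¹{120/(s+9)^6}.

L⁻¹{n!/(s-a)^(n+1)} = t^n·e^(at), so L⁻¹{120/(s+9)^6} = t^5·e^(-9t)

Final answer: t^5·e^(-9t)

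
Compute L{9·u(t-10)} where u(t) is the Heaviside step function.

L{u(t-a)} = e^(-as)/s. Here a=10, so L{u(t-10)} = e^(-10s)/s, and L{9·u(t-10)} = 9·e^(-10s)/s

Final answer: 9·e^(-10s)/s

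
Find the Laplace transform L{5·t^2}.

L{t^n} = n!/s^(n+1), so L{t^2} = 2/s^3. Then L{5·t^2} = 5·2/s^3 = 10/s^3

Final answer: 10/s^3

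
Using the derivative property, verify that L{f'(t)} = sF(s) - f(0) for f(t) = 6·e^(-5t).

f'(t) = -30e^(-5t). Direct: L{f'(t)} = -30/(s+5). Property: s·6/(s+5) - 6 = (6s - 6(s+5))/(s+5) = -30/(s+5). ✓

Final answer: -30/(s+5)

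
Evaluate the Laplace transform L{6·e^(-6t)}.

L{e^(at)} = 1/(s-a), so L{e^(-6t)} = 1/(s+6). Then L{6·e^(-6t)} = 6/(s+6)

Final answer: 6/(s+6)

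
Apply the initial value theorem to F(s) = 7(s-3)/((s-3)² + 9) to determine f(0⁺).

f(0⁺) = lim_{s→∞} sF(s) = lim_{s→∞} 7s(s-3)/((s-3)² + 9) = 7

Final answer: 7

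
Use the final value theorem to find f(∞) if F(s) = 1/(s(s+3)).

f(∞) = lim_{s→0} s·1/(s(s+3)) = lim_{s→0} 1/(s+3) = 1/3 = 1/3

Final answer: 1/3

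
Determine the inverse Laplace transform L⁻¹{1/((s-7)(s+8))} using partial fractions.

Decompose: A/(s-7) + B/(s+8). A = 1/15, B = -1/15. f(t) = (e^(7t) - e^(-8t))/15

Final answer: (e^(7t) - e^(-8t))/15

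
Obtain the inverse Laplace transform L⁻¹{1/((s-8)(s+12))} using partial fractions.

Decompose: A/(s-8) + B/(s+12). A = 1/20, B = -1/20. f(t) = (e^(8t) - e^(-12t))/20

Final answer: (e^(8t) - e^(-12t))/20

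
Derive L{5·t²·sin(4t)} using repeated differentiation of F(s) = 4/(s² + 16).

F(s) = 4/(s² + 16). F'(s) = -8s/(s² + 16)². F''(s) = -8(16 - 3s²)/(s² + 16)³ = (24s² - 128)/(s² + 16)³. So L{t²·sin(4t)} = (-1)² F''(s) = (24s² - 128)/(s² + 16)³. Then L{5·t²·sin(4t)} = 5·(24s² - 128)/(s² + 16)³ = (120s² - 640)/(s² + 16)³

Final answer: (120s² - 640)/(s² + 16)³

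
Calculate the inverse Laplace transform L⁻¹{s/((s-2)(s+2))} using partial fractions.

Using partial fractions, f(t) = (2e^(2t) + 2e^(-2t))/4

Final answer: (2e^(2t) + 2e^(-2t))/4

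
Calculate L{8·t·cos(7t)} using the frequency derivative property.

L{cos(7t)} = s/(s² + 49). Derivative: d/ds[s/(s² + 49)] = [(s² + 49) - s·2s]/(s² + 49)² = (49 - s²)/(s² + 49)². So L{t·cos(7t)} = -F'(s) = (s² - 49)/(s² + 49)². Then L{8·t·cos(7t)} = 8·(s² - 49)/(s² + 49)²

Final answer: 8·(s² - 49)/(s² + 49)²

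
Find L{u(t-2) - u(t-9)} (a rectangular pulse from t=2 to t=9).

L{u(t-a)} = e^(-as)/s. L{u(t-2) - u(t-9)} = (e^(-2s) - e^(-9s))/s

Final answer: (e^(-2s) - e^(-9s))/s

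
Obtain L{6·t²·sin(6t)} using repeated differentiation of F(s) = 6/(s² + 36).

F(s) = 6/(s² + 36). F'(s) = -12s/(s² + 36)². F''(s) = -12(36 - 3s²)/(s² + 36)³ = (36s² - 432)/(s² + 36)³. So L{t²·sin(6t)} = (-1)² F''(s) = (36s² - 432)/(s² + 36)³. Then L{6·t²·sin(6t)} = 6·(36s² - 432)/(s² + 36)³ = (216s² - 2592)/(s² + 36)³

Final answer: (216s² - 2592)/(s² + 36)³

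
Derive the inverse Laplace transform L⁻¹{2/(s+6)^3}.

L⁻¹{n!/(s-a)^(n+1)} = t^n·e^(at), so L⁻¹{2/(s+6)^3} = t^2·e^(-6t)

Final answer: t^2·e^(-6t)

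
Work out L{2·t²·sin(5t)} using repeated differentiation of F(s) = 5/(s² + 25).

F(s) = 5/(s² + 25). F'(s) = -10s/(s² + 25)². F''(s) = -10(25 - 3s²)/(s² + 25)³ = (30s² - 250)/(s² + 25)³. So L{t²·sin(5t)} = (-1)² F''(s) = (30s² - 250)/(s² + 25)³. Then L{2·t²·sin(5t)} = 2·(30s² - 250)/(s² + 25)³ = (60s² - 500)/(s² + 25)³

Final answer: (60s² - 500)/(s² + 25)³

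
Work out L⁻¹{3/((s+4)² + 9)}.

Form: b/((s-a)² + b²) → e^(at)sin(bt). With a=-4, b=3

Final answer: e^(-4t)·sin(3t)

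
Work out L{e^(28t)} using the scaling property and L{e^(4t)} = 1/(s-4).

Using L{f(at)} = (1/a)F(s/a) with a=7 and f(t) = e^(4t): L{e^(28t)} = (1/7) · 1/((s/7)-4) = (1/7) · 7/(s-28) = 1/(s-28)

Final answer: 1/(s-28)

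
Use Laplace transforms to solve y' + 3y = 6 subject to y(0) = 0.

sY + 3Y = 6/s. Y = 6/(s(s+3)). Partial fractions: Y = 2/s - 2/(s+3)

Final answer: y(t) = 2(1 - e^(-3t))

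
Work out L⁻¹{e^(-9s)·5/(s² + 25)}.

L⁻¹{5/(s² + 25)} = sin(5t). By the time shift theorem, L⁻¹{e^(-as)F(s)} = u(t-a)f(t-a) with a=9, so L⁻¹{e^(-9s)·5/(s² + 25)} = u(t-9)·sin(5(t-9))

Final answer: u(t-9)·sin(5(t-9))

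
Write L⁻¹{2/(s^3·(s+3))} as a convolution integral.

2/(s^3·(s+3)) = (2/s^3)·(1/(s+3)) = L{t^2}·L{e^(-3t)}. So f(t) = t^2*e^(-3t) = ∫₀ᵗ τ^2·e^(-3(t-τ)) dτ

Final answer: ∫₀ᵗ τ^2·e^(-3(t-τ)) dτ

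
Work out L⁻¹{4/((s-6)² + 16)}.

Form: b/((s-a)² + b²) → e^(at)sin(bt). With a=6, b=4

Final answer: e^(6t)·sin(4t)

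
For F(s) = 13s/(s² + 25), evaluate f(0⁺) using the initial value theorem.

f(0⁺) = lim_{s→∞} s·13s/(s² + 25) = lim_{s→∞} 13s²/(s² + 25) = 13

Final answer: 13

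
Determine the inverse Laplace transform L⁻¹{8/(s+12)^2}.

L⁻¹{n!/(s-a)^(n+1)} = t^n·e^(at) with n=1, a=-12. So L⁻¹{1/(s+12)^2} = t·e^(-12t), and L⁻¹{8/(s+12)^2} = (8/1)·t·e^(-12t) = 8·t·e^(-12t)

Final answer: 8·t·e^(-12t)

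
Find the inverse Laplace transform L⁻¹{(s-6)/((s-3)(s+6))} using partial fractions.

Using partial fractions, f(t) = (-3e^(3t) + 12e^(-6t))/9

Final answer: (-3e^(3t) + 12e^(-6t))/9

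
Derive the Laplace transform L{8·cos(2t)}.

L{cos(ωt)} = s/(s² + ω²), so L{cos(2t)} = s/(s² + 4). Then L{8·cos(2t)} = 8·s/(s² + 4) = 8s/(s² + 4)

Final answer: 8s/(s² + 4)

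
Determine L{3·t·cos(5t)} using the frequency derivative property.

L{cos(5t)} = s/(s² + 25). Derivative: d/ds[s/(s² + 25)] = [(s² + 25) - s·2s]/(s² + 25)² = (25 - s²)/(s² + 25)². So L{t·cos(5t)} = -F'(s) = (s² - 25)/(s² + 25)². Then L{3·t·cos(5t)} = 3·(s² - 25)/(s² + 25)²

Final answer: 3·(s² - 25)/(s² + 25)²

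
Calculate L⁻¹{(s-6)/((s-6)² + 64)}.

Using frequency shift: L⁻¹{(s-a)/((s-a)² + b²)} = e^(at)cos(bt). Here a=6, b=8

Final answer: e^(6t)·cos(8t)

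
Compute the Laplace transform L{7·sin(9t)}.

L{sin(ωt)} = ω/(s² + ω²), so L{sin(9t)} = 9/(s² + 81). Then L{7·sin(9t)} = 7·9/(s² + 81) = 63/(s² + 81)

Final answer: 63/(s² + 81)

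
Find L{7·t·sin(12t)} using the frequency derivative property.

L{sin(12t)} = 12/(s² + 144). By L{t·f(t)} = -F'(s): -d/ds[12/(s² + 144)] = -(12)·(-2s)/(s² + 144)² = 24s/(s² + 144)². Then L{7·t·sin(12t)} = 7·24s/(s² + 144)² = 168s/(s² + 144)²

Final answer: 168s/(s² + 144)²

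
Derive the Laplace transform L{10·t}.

L{t^n} = n!/s^(n+1), so L{t} = 1/s^2. Then L{10·t} = 10·1/s^2 = 10/s^2

Final answer: 10/s^2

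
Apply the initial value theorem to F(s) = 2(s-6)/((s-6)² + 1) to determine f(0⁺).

f(0⁺) = lim_{s→∞} sF(s) = lim_{s→∞} 2s(s-6)/((s-6)² + 1) = 2

Final answer: 2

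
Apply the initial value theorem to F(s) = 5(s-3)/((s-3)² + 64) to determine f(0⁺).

f(0⁺) = lim_{s→∞} sF(s) = lim_{s→∞} 5s(s-3)/((s-3)² + 64) = 5

Final answer: 5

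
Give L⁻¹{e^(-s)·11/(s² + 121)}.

L⁻¹{11/(s² + 121)} = sin(11t). By the time shift theorem, L⁻¹{e^(-as)F(s)} = u(t-a)f(t-a) with a=1, so L⁻¹{e^(-s)·11/(s² + 121)} = u(t-1)·sin(11(t-1))

Final answer: u(t-1)·sin(11(t-1))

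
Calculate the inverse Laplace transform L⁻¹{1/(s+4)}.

L⁻¹{1/(s-a)} = e^(at), so L⁻¹{1/(s+4)} = e^(-4t)

Final answer: e^(-4t)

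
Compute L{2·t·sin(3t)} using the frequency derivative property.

L{sin(3t)} = 3/(s² + 9). By L{t·f(t)} = -F'(s): -d/ds[3/(s² + 9)] = -(3)·(-2s)/(s² + 9)² = 6s/(s² + 9)². Then L{2·t·sin(3t)} = 2·6s/(s² + 9)² = 12s/(s² + 9)²

Final answer: 12s/(s² + 9)²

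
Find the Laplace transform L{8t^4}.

L{8t^4} = 8 · L{t^4} = 8 · 24/s^5 = 192/s^5

Final answer: 192/s^5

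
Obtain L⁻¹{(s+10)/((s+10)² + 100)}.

Using frequency shift: L⁻¹{(s-a)/((s-a)² + b²)} = e^(at)cos(bt). Here a=-10, b=10

Final answer: e^(-10t)·cos(10t)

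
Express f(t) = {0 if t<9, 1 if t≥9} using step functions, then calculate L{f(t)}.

f(t) = u(t-9). L{u(t-9)} = e^(-9s)/s, so L{f(t)} = e^(-9s)/s

Final answer: e^(-9s)/s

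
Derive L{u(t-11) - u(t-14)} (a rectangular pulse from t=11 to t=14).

L{u(t-a)} = e^(-as)/s. L{u(t-11) - u(t-14)} = (e^(-11s) - e^(-14s))/s

Final answer: (e^(-11s) - e^(-14s))/s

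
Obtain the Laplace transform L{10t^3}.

L{10t^3} = 10 · L{t^3} = 10 · 6/s^4 = 60/s^4

Final answer: 60/s^4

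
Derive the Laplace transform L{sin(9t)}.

L{sin(ωt)} = ω/(s² + ω²), so L{sin(9t)} = 9/(s² + 81)

Final answer: 9/(s² + 81)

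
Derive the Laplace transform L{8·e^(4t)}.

L{e^(at)} = 1/(s-a), so L{e^(4t)} = 1/(s-4). Then L{8·e^(4t)} = 8/(s-4)

Final answer: 8/(s-4)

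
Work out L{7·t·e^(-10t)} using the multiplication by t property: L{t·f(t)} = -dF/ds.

Using L{t^n·e^(at)} = n!/(s-a)^(n+1), L{t·e^(-10t)} = 1/(s+10)^2, so L{7·t·e^(-10t)} = 7·1/(s+10)^2 = 7/(s+10)^2

Final answer: 7/(s+10)^2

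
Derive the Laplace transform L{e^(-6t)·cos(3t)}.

L{e^(at)·cos(ωt)} = (s-a)/((s-a)² + ω²), so L{e^(-6t)·cos(3t)} = (s+6)/((s+6)² + 9)

Final answer: (s+6)/((s+6)² + 9)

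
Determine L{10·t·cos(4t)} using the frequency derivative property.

L{cos(4t)} = s/(s² + 16). Derivative: d/ds[s/(s² + 16)] = [(s² + 16) - s·2s]/(s² + 16)² = (16 - s²)/(s² + 16)². So L{t·cos(4t)} = -F'(s) = (s² - 16)/(s² + 16)². Then L{10·t·cos(4t)} = 10·(s² - 16)/(s² + 16)²

Final answer: 10·(s² - 16)/(s² + 16)²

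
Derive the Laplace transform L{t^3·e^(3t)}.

L{t^n·e^(at)} = n!/(s-a)^(n+1), so L{t^3·e^(3t)} = 6/(s-3)^4

Final answer: 6/(s-3)^4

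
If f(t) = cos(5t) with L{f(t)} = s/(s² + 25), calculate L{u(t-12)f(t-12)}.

Time shift theorem: L{u(t-a)f(t-a)} = e^(-as)F(s). Here a=12, F(s) = s/(s² + 25), so L{u(t-12)f(t-12)} = e^(-12s)·s/(s² + 25)

Final answer: e^(-12s)·s/(s² + 25)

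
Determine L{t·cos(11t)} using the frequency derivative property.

L{cos(11t)} = s/(s² + 121). Derivative: d/ds[s/(s² + 121)] = [(s² + 121) - s·2s]/(s² + 121)² = (121 - s²)/(s² + 121)². So L{t·cos(11t)} = -F'(s) = (s² - 121)/(s² + 121)²

Final answer: (s² - 121)/(s² + 121)²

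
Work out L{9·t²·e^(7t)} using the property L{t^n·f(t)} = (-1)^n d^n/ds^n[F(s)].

L{e^(7t)} = 1/(s-7). d/ds[1/(s-7)] = -1/(s-7)². d²/ds²[1/(s-7)] = 2/(s-7)³. So L{t²·e^(7t)} = (-1)² · 2/(s-7)³ = 2/(s-7)³. Then L{9·t²·e^(7t)} = 9·2/(s-7)³ = 18/(s-7)³

Final answer: 18/(s-7)³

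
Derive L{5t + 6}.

L{5t + 6} = 5·L{t} + 6·L{1} = 5/s² + 6/s

Final answer: 5/s² + 6/s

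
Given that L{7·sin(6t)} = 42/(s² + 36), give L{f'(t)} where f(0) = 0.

L{f'(t)} = s·F(s) - f(0) = s·42/(s² + 36) - 0 = 42s/(s² + 36)

Final answer: 42s/(s² + 36)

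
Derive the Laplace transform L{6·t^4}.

L{t^n} = n!/s^(n+1), so L{t^4} = 24/s^5. Then L{6·t^4} = 6·24/s^5 = 144/s^5

Final answer: 144/s^5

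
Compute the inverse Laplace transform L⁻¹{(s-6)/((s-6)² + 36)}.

Using frequency shift, L⁻¹{(s-6)/((s-6)² + 36)} = e^(6t)·cos(6t)

Final answer: e^(6t)·cos(6t)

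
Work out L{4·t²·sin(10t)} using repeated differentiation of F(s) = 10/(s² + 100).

F(s) = 10/(s² + 100). F'(s) = -20s/(s² + 100)². F''(s) = -20(100 - 3s²)/(s² + 100)³ = (60s² - 2000)/(s² + 100)³. So L{t²·sin(10t)} = (-1)² F''(s) = (60s² - 2000)/(s² + 100)³. Then L{4·t²·sin(10t)} = 4·(60s² - 2000)/(s² + 100)³ = (240s² - 8000)/(s² + 100)³

Final answer: (240s² - 8000)/(s² + 100)³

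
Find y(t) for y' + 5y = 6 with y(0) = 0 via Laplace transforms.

sY + 5Y = 6/s. Y = 6/(s(s+5)). Partial fractions: Y = 6/5/s - 6/5/(s+5)

Final answer: y(t) = 6/5(1 - e^(-5t))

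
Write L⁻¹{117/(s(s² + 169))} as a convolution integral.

117/(s(s² + 169)) = (1/s)·(117/(s² + 169)) = L{1}·L{9·sin(13t)}. So f(t) = 1*(9·sin(13t)) = ∫₀ᵗ 9·sin(13τ) dτ

Final answer: ∫₀ᵗ 9·sin(13τ) dτ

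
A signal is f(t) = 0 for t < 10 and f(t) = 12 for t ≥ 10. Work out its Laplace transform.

f(t) = 12·u(t-10). L{u(t-10)} = e^(-10s)/s, so L{f(t)} = 12·e^(-10s)/s

Final answer: 12·e^(-10s)/s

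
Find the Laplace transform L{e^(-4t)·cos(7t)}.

L{e^(at)·cos(ωt)} = (s-a)/((s-a)² + ω²), so L{e^(-4t)·cos(7t)} = (s+4)/((s+4)² + 49)

Final answer: (s+4)/((s+4)² + 49)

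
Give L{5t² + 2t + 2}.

L{5t² + 2t + 2} = 5·2/s³ + 2/s² + 2/s = 10/s³ + 2/s² + 2/s

Final answer: 10/s³ + 2/s² + 2/s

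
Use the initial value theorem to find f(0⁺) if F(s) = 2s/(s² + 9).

f(0⁺) = lim_{s→∞} s·2s/(s² + 9) = lim_{s→∞} 2s²/(s² + 9) = 2

Final answer: 2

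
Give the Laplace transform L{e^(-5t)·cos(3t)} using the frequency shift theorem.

Frequency shift: L{e^(at)f(t)} = F(s-a). L{e^(-5t)·cos(3t)} = (s+5)/((s+5)² + 9)

Final answer: (s+5)/((s+5)² + 9)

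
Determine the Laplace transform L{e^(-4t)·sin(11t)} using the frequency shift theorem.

Frequency shift: L{e^(at)f(t)} = F(s-a). L{e^(-4t)·sin(11t)} = 11/((s+4)² + 121)

Final answer: 11/((s+4)² + 121)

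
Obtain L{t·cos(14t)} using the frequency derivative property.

L{cos(14t)} = s/(s² + 196). Derivative: d/ds[s/(s² + 196)] = [(s² + 196) - s·2s]/(s² + 196)² = (196 - s²)/(s² + 196)². So L{t·cos(14t)} = -F'(s) = (s² - 196)/(s² + 196)²

Final answer: (s² - 196)/(s² + 196)²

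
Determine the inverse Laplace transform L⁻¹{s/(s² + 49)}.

L⁻¹{s/(s² + 49)} = cos(7t)

Final answer: cos(7t)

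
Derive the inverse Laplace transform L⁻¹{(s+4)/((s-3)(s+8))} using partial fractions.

Using partial fractions, f(t) = (7e^(3t) + 4e^(-8t))/11

Final answer: (7e^(3t) + 4e^(-8t))/11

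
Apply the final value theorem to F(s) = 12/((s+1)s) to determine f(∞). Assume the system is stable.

f(∞) = lim_{s→0} sF(s) = lim_{s→0} 12/(s+1) = 12

Final answer: 12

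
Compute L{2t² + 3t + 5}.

L{2t² + 3t + 5} = 2·2/s³ + 3/s² + 5/s = 4/s³ + 3/s² + 5/s

Final answer: 4/s³ + 3/s² + 5/s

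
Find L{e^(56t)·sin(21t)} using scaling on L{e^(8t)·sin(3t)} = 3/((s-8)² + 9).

Scaling with a=7: L{e^(56t)·sin(21t)} = (1/7) · 3/((s/7-8)² + 9). Simplifying: 21/((s-56)² + 441)

Final answer: 21/((s-56)² + 441)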